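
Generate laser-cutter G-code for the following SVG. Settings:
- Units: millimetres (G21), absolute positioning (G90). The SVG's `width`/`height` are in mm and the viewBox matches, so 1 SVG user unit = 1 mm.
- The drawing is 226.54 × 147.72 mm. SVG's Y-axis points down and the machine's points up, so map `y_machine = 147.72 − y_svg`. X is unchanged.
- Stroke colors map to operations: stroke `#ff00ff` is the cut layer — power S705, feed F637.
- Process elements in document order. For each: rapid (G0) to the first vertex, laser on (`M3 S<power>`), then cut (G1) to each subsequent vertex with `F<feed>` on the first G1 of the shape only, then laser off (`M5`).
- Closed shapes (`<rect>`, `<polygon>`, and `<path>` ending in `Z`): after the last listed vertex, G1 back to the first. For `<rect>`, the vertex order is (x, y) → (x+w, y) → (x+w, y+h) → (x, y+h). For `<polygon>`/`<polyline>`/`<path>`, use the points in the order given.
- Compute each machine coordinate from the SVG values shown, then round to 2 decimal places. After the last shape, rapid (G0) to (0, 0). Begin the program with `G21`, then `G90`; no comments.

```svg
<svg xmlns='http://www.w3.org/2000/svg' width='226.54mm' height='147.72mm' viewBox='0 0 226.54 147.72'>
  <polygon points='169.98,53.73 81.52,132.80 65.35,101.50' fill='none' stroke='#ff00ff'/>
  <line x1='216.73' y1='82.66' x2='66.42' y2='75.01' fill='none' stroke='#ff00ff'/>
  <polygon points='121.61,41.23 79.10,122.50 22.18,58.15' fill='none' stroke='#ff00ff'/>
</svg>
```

viewBox `0 0 226.54 147.72` with mm width/height → 1 unit = 1 mm. Flip: y_m = 147.72 − y_svg.

**Shape 1** — `<polygon>` closed polygon, stroke `#ff00ff` → cut (S705, F637). Machine vertices: (169.98,93.99) → (81.52,14.92) → (65.35,46.22) → (169.98,93.99). Closed: final G1 returns to the first vertex.

**Shape 2** — `<line>` line segment, stroke `#ff00ff` → cut (S705, F637). Machine vertices: (216.73,65.06) → (66.42,72.71). Open path.

**Shape 3** — `<polygon>` closed polygon, stroke `#ff00ff` → cut (S705, F637). Machine vertices: (121.61,106.49) → (79.10,25.22) → (22.18,89.57) → (121.61,106.49). Closed: final G1 returns to the first vertex.

G21
G90
G0 X169.98 Y93.99
M3 S705
G1 X81.52 Y14.92 F637
G1 X65.35 Y46.22
G1 X169.98 Y93.99
M5
G0 X216.73 Y65.06
M3 S705
G1 X66.42 Y72.71 F637
M5
G0 X121.61 Y106.49
M3 S705
G1 X79.10 Y25.22 F637
G1 X22.18 Y89.57
G1 X121.61 Y106.49
M5
G0 X0.00 Y0.00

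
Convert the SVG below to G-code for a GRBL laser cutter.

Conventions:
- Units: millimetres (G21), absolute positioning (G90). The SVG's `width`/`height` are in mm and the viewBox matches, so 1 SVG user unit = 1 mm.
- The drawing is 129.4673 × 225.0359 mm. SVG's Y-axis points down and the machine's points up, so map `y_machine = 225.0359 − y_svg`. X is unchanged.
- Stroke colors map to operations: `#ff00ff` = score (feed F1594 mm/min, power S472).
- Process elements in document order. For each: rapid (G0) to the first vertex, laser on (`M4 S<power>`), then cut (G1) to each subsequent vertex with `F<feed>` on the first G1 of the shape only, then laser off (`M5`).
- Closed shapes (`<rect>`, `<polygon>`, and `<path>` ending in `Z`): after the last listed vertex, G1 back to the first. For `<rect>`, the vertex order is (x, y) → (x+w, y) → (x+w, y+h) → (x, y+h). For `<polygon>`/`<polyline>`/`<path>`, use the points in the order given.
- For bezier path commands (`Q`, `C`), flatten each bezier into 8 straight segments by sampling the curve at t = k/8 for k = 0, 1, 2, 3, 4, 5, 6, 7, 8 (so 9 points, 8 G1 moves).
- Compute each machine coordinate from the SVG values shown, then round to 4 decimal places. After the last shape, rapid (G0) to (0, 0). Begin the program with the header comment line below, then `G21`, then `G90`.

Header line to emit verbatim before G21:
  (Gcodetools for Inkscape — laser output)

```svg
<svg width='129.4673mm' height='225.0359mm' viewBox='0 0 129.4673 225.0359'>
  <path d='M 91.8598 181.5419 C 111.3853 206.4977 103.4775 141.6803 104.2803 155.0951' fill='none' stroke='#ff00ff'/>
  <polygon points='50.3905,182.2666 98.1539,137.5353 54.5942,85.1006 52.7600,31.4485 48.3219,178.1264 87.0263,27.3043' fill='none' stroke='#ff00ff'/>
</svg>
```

viewBox `0 0 129.4673 225.0359` with mm width/height → 1 unit = 1 mm. Flip: y_m = 225.0359 − y_svg.

**Shape 1** — `<path>` cubic bezier, stroke `#ff00ff` → score (S472, F1594). Control points (SVG): P0=(91.8598,181.5419), P1=(111.3853,206.4977), P2=(103.4775,141.6803), P3=(104.2803,155.0951); sampled at t=k/8. Machine vertices: (91.8598,43.4940) → (97.9665,38.0156) → (101.9249,38.9845) → (104.1586,44.4321) → (105.0911,52.3895) → (105.1459,60.8879) → (104.7467,67.9584) → (104.3170,71.6324) → (104.2803,69.9408). Open path.

**Shape 2** — `<polygon>` closed polygon, stroke `#ff00ff` → score (S472, F1594). Machine vertices: (50.3905,42.7693) → (98.1539,87.5006) → (54.5942,139.9353) → (52.7600,193.5874) → (48.3219,46.9095) → (87.0263,197.7316) → (50.3905,42.7693). Closed: final G1 returns to the first vertex.

(Gcodetools for Inkscape — laser output)
G21
G90
G0 X91.8598 Y43.4940
M4 S472
G1 X97.9665 Y38.0156 F1594
G1 X101.9249 Y38.9845
G1 X104.1586 Y44.4321
G1 X105.0911 Y52.3895
G1 X105.1459 Y60.8879
G1 X104.7467 Y67.9584
G1 X104.3170 Y71.6324
G1 X104.2803 Y69.9408
M5
G0 X50.3905 Y42.7693
M4 S472
G1 X98.1539 Y87.5006 F1594
G1 X54.5942 Y139.9353
G1 X52.7600 Y193.5874
G1 X48.3219 Y46.9095
G1 X87.0263 Y197.7316
G1 X50.3905 Y42.7693
M5
G0 X0.0000 Y0.0000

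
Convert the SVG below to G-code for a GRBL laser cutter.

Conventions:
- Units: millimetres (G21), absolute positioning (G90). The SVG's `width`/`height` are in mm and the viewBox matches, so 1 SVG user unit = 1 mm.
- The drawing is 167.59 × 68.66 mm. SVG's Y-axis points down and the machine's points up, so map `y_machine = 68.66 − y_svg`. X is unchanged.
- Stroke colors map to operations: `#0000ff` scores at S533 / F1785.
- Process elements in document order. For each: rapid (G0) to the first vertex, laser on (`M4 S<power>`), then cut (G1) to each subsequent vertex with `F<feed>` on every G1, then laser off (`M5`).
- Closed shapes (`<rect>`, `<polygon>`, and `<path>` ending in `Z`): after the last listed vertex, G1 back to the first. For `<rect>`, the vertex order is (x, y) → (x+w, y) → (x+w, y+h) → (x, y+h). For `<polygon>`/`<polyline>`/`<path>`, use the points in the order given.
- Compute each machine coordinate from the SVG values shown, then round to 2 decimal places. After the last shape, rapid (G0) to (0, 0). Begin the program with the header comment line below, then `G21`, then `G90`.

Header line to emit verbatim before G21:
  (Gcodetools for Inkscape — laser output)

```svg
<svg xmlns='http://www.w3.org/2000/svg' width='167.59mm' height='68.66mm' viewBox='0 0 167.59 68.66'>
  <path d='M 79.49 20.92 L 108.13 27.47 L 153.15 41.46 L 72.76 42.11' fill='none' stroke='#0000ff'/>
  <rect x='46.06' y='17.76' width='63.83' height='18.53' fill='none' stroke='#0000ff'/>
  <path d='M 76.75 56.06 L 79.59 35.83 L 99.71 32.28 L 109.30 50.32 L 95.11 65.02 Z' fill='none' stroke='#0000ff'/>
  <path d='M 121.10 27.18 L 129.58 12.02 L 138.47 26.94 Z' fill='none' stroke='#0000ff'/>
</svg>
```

Since the viewBox matches the mm dimensions, user units are millimetres directly. The only transform is the Y-flip y_m = 68.66 − y_svg.

Shape 1 is a open polyline drawn with `<path>`. Its stroke #0000ff means score at S533, F1785. After flipping Y the toolpath is (79.49,47.74) → (108.13,41.19) → (153.15,27.20) → (72.76,26.55).

Shape 2 is a rectangle drawn with `<rect>`. Its stroke #0000ff means score at S533, F1785. After flipping Y the toolpath is (46.06,50.90) → (109.89,50.90) → (109.89,32.37) → (46.06,32.37) → (46.06,50.90), returning to the start.

Shape 3 is a regular polygon drawn with `<path>`. Its stroke #0000ff means score at S533, F1785. After flipping Y the toolpath is (76.75,12.60) → (79.59,32.83) → (99.71,36.38) → (109.30,18.34) → (95.11,3.64) → (76.75,12.60), returning to the start.

Shape 4 is a regular polygon drawn with `<path>`. Its stroke #0000ff means score at S533, F1785. After flipping Y the toolpath is (121.10,41.48) → (129.58,56.64) → (138.47,41.72) → (121.10,41.48), returning to the start.

(Gcodetools for Inkscape — laser output)
G21
G90
G0 X79.49 Y47.74
M4 S533
G1 X108.13 Y41.19 F1785
G1 X153.15 Y27.20 F1785
G1 X72.76 Y26.55 F1785
M5
G0 X46.06 Y50.90
M4 S533
G1 X109.89 Y50.90 F1785
G1 X109.89 Y32.37 F1785
G1 X46.06 Y32.37 F1785
G1 X46.06 Y50.90 F1785
M5
G0 X76.75 Y12.60
M4 S533
G1 X79.59 Y32.83 F1785
G1 X99.71 Y36.38 F1785
G1 X109.30 Y18.34 F1785
G1 X95.11 Y3.64 F1785
G1 X76.75 Y12.60 F1785
M5
G0 X121.10 Y41.48
M4 S533
G1 X129.58 Y56.64 F1785
G1 X138.47 Y41.72 F1785
G1 X121.10 Y41.48 F1785
M5
G0 X0.00 Y0.00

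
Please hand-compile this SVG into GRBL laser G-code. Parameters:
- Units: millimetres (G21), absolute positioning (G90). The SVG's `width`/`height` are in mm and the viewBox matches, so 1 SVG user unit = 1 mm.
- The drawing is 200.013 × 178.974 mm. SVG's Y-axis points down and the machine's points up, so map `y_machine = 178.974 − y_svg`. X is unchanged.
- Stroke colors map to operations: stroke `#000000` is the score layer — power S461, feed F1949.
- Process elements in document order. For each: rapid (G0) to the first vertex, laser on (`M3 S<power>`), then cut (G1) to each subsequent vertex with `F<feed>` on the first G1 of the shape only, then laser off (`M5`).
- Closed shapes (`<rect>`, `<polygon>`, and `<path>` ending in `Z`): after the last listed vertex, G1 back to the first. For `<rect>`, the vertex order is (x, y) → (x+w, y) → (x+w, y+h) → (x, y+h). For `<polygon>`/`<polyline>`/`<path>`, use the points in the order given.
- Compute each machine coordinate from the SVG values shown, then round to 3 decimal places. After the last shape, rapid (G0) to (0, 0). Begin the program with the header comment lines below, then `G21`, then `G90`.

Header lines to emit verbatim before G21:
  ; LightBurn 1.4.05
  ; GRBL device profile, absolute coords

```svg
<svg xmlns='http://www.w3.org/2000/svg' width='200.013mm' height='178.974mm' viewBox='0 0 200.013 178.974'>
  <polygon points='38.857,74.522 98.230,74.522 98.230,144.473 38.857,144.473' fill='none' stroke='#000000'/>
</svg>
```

; LightBurn 1.4.05
; GRBL device profile, absolute coords
G21
G90
G0 X38.857 Y104.452
M3 S461
G1 X98.230 Y104.452 F1949
G1 X98.230 Y34.501
G1 X38.857 Y34.501
G1 X38.857 Y104.452
M5
G0 X0.000 Y0.000

1 u = 1 mm; y_m = 178.974 − y.

[1] `<polygon>` rectangle, #000000→score S461 F1949: (38.857,104.452) → (98.230,104.452) → (98.230,34.501) → (38.857,34.501) → (38.857,104.452) (closed)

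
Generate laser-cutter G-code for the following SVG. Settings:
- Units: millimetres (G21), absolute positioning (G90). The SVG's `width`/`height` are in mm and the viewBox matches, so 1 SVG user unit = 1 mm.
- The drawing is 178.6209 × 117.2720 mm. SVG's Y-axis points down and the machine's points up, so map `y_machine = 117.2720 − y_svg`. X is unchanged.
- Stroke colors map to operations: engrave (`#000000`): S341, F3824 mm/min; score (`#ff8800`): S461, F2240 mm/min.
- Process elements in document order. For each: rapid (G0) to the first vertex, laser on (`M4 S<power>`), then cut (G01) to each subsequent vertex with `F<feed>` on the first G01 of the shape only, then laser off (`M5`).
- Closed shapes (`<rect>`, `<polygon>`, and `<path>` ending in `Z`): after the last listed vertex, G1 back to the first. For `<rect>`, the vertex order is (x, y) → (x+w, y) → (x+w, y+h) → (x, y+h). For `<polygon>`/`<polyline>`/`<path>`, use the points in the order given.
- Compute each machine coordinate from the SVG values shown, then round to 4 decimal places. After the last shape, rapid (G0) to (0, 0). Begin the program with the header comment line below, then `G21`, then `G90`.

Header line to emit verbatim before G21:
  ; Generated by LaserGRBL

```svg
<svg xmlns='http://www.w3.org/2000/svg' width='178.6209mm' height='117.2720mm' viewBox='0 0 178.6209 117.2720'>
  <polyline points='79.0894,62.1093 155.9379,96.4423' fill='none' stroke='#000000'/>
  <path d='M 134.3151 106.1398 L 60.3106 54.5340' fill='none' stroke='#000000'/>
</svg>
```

; Generated by LaserGRBL
G21
G90
G0 X79.0894 Y55.1627
M4 S341
G01 X155.9379 Y20.8297 F3824
M5
G0 X134.3151 Y11.1322
M4 S341
G01 X60.3106 Y62.7380 F3824
M5
G0 X0.0000 Y0.0000

Since the viewBox matches the mm dimensions, user units are millimetres directly. The only transform is the Y-flip y_m = 117.2720 − y_svg.

Shape 1 is a line segment drawn with `<polyline>`. Its stroke #000000 means engrave at S341, F3824. After flipping Y the toolpath is (79.0894,55.1627) → (155.9379,20.8297).

Shape 2 is a line segment drawn with `<path>`. Its stroke #000000 means engrave at S341, F3824. After flipping Y the toolpath is (134.3151,11.1322) → (60.3106,62.7380).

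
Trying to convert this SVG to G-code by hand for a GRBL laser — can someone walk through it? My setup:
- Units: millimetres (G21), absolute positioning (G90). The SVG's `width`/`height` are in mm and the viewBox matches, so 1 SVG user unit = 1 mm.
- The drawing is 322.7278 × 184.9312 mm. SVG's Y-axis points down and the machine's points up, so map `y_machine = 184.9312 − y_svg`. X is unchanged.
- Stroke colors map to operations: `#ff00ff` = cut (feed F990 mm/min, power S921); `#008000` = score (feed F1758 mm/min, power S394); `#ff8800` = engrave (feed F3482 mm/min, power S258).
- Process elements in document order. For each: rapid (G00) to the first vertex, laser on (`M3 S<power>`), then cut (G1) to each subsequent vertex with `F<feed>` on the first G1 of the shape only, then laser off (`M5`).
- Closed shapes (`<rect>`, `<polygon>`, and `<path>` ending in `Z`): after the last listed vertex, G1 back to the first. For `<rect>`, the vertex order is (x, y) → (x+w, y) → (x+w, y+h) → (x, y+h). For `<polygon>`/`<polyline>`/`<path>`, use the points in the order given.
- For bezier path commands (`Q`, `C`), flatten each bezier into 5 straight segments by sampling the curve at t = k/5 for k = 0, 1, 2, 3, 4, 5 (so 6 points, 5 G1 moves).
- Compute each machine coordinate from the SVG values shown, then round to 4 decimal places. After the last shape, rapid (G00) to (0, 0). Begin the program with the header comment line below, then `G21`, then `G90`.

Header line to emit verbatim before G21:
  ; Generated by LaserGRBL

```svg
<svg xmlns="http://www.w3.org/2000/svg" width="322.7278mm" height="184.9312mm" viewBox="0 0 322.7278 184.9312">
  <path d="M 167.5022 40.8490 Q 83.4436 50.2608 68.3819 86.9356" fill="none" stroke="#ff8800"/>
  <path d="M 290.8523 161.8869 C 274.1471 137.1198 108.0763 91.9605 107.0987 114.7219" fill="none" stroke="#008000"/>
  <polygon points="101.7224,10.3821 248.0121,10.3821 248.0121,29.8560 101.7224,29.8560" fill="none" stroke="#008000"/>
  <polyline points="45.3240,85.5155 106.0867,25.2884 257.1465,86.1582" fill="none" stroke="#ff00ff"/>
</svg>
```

viewBox `0 0 322.7278 184.9312` with mm width/height → 1 unit = 1 mm. Flip: y_m = 184.9312 − y_svg.

**Shape 1** — `<path>` quadratic bezier, stroke `#ff8800` → engrave (S258, F3482). Control points (SVG): P0=(167.5022,40.8490), P1=(83.4436,50.2608), P2=(68.3819,86.9356); sampled at t=k/5. Machine vertices: (167.5022,144.0822) → (136.6386,139.2270) → (111.2948,132.1907) → (91.4708,122.9734) → (77.1665,111.5750) → (68.3819,97.9956). Open path.

**Shape 2** — `<path>` cubic bezier, stroke `#008000` → score (S394, F1758). Control points (SVG): P0=(290.8523,161.8869), P1=(274.1471,137.1198), P2=(108.0763,91.9605), P3=(107.0987,114.7219); sampled at t=k/5. Machine vertices: (290.8523,23.0443) → (265.4210,39.6451) → (219.2359,56.9011) → (167.3912,70.5731) → (124.9808,76.4222) → (107.0987,70.2093). Open path.

**Shape 3** — `<polygon>` rectangle, stroke `#008000` → score (S394, F1758). Machine vertices: (101.7224,174.5491) → (248.0121,174.5491) → (248.0121,155.0752) → (101.7224,155.0752) → (101.7224,174.5491). Closed: final G1 returns to the first vertex.

**Shape 4** — `<polyline>` open polyline, stroke `#ff00ff` → cut (S921, F990). Machine vertices: (45.3240,99.4157) → (106.0867,159.6428) → (257.1465,98.7730). Open path.

; Generated by LaserGRBL
G21
G90
G00 X167.5022 Y144.0822
M3 S258
G1 X136.6386 Y139.2270 F3482
G1 X111.2948 Y132.1907
G1 X91.4708 Y122.9734
G1 X77.1665 Y111.5750
G1 X68.3819 Y97.9956
M5
G00 X290.8523 Y23.0443
M3 S394
G1 X265.4210 Y39.6451 F1758
G1 X219.2359 Y56.9011
G1 X167.3912 Y70.5731
G1 X124.9808 Y76.4222
G1 X107.0987 Y70.2093
M5
G00 X101.7224 Y174.5491
M3 S394
G1 X248.0121 Y174.5491 F1758
G1 X248.0121 Y155.0752
G1 X101.7224 Y155.0752
G1 X101.7224 Y174.5491
M5
G00 X45.3240 Y99.4157
M3 S921
G1 X106.0867 Y159.6428 F990
G1 X257.1465 Y98.7730
M5
G00 X0.0000 Y0.0000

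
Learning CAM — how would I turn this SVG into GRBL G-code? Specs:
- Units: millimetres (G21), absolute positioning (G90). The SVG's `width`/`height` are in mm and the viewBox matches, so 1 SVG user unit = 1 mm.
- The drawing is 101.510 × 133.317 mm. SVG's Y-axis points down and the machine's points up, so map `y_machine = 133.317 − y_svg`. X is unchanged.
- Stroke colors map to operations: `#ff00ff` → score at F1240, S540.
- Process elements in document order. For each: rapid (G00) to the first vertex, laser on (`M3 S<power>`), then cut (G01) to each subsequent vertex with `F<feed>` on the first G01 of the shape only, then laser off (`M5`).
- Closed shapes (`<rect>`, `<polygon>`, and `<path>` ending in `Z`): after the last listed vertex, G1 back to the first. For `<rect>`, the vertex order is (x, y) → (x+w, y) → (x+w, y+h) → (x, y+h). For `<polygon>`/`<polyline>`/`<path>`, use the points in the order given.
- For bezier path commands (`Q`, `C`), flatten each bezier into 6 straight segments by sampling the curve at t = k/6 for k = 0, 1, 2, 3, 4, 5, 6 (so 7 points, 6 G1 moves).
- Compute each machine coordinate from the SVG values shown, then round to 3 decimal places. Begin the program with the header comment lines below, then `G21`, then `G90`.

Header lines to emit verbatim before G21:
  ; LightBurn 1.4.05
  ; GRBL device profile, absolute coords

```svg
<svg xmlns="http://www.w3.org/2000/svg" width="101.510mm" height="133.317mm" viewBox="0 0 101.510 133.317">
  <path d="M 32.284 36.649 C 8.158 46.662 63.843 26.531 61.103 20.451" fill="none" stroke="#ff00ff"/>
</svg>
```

; LightBurn 1.4.05
; GRBL device profile, absolute coords
G21
G90
G00 X32.284 Y96.668
M3 S540
G01 X26.232 Y93.969 F1240
G01 X29.642 Y95.066
G01 X38.674 Y98.732
G01 X49.488 Y103.739
G01 X58.244 Y108.860
G01 X61.103 Y112.866
M5

Since the viewBox matches the mm dimensions, user units are millimetres directly. The only transform is the Y-flip y_m = 133.317 − y_svg.

Shape 1 is a cubic bezier drawn with `<path>`. Its stroke #ff00ff means score at S540, F1240. After flipping Y the toolpath is (32.284,96.668) → (26.232,93.969) → (29.642,95.066) → (38.674,98.732) → (49.488,103.739) → (58.244,108.860) → (61.103,112.866).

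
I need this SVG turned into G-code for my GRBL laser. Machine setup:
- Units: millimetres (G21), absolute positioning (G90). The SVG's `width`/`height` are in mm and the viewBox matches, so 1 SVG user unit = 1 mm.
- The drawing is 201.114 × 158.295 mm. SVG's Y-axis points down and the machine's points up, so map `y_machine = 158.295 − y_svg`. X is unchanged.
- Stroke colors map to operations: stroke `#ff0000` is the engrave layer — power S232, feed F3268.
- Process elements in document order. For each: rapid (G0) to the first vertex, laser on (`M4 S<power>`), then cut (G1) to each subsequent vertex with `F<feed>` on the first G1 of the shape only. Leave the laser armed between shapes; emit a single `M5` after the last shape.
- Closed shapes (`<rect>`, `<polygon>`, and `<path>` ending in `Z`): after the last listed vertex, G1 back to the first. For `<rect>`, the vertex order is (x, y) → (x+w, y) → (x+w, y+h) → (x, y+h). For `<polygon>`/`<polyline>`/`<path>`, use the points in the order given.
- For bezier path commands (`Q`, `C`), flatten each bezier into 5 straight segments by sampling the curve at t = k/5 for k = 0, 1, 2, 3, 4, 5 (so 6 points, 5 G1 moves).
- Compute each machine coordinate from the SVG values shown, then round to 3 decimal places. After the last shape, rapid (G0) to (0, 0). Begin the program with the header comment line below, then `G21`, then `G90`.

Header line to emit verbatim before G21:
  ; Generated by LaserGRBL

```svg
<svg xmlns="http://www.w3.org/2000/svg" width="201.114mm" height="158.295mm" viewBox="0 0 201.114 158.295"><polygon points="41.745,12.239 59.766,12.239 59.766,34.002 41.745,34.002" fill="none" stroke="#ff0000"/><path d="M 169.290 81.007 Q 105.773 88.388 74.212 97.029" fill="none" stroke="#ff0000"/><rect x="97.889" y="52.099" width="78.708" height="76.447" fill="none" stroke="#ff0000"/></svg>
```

1 u = 1 mm; y_m = 158.295 − y.

[1] `<polygon>` rectangle, #ff0000→engrave S232 F3268: (41.745,146.056) → (59.766,146.056) → (59.766,124.293) → (41.745,124.293) → (41.745,146.056) (closed)

[2] `<path>` quadratic bezier, #ff0000→engrave S232 F3268: (169.290,77.288) → (145.161,74.285) → (123.589,71.182) → (104.574,67.977) → (88.115,64.672) → (74.212,61.266)

[3] `<rect>` rectangle, #ff0000→engrave S232 F3268: (97.889,106.196) → (176.597,106.196) → (176.597,29.749) → (97.889,29.749) → (97.889,106.196) (closed)

; Generated by LaserGRBL
G21
G90
G0 X41.745 Y146.056
M4 S232
G1 X59.766 Y146.056 F3268
G1 X59.766 Y124.293
G1 X41.745 Y124.293
G1 X41.745 Y146.056
G0 X169.290 Y77.288
M4 S232
G1 X145.161 Y74.285 F3268
G1 X123.589 Y71.182
G1 X104.574 Y67.977
G1 X88.115 Y64.672
G1 X74.212 Y61.266
G0 X97.889 Y106.196
M4 S232
G1 X176.597 Y106.196 F3268
G1 X176.597 Y29.749
G1 X97.889 Y29.749
G1 X97.889 Y106.196
M5
G0 X0.000 Y0.000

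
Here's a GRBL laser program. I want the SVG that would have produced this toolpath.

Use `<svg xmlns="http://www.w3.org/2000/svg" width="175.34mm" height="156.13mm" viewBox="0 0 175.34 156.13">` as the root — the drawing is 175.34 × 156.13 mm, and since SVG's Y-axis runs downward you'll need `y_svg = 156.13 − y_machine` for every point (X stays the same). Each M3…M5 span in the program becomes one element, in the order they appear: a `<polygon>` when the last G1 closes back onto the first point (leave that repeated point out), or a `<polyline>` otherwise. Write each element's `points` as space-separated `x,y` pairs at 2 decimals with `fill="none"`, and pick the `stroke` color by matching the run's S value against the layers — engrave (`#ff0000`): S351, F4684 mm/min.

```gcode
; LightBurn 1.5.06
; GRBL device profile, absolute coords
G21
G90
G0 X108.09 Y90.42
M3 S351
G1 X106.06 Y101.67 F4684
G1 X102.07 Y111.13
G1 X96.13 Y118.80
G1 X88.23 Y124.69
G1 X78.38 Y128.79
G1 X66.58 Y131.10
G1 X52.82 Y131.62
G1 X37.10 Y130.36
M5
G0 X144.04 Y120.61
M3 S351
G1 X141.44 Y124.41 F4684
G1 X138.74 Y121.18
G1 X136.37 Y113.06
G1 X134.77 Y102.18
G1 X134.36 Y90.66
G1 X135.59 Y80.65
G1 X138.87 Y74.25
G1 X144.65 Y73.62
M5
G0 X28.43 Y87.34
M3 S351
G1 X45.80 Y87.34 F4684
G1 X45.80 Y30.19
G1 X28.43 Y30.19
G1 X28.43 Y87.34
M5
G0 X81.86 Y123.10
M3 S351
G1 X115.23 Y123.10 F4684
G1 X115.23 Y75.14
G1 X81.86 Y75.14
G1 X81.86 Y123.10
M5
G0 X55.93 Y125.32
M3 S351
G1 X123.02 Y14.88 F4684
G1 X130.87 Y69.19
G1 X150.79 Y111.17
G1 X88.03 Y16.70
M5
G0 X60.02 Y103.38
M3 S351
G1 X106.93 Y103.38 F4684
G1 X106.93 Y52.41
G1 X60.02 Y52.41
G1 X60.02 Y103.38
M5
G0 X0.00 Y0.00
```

y_svg = 156.13 − y_m. Every run uses S351, so all elements get stroke `#ff0000` (engrave).

[1] open run; points: 108.09,65.71 106.06,54.46 102.07,45.00 96.13,37.33 88.23,31.44 78.38,27.34 66.58,25.03 52.82,24.51 37.10,25.77

[2] open run; points: 144.04,35.52 141.44,31.72 138.74,34.95 136.37,43.07 134.77,53.95 134.36,65.47 135.59,75.48 138.87,81.88 144.65,82.51

[3] closed run; points: 28.43,68.79 45.80,68.79 45.80,125.94 28.43,125.94

[4] closed run; points: 81.86,33.03 115.23,33.03 115.23,80.99 81.86,80.99

[5] open run; points: 55.93,30.81 123.02,141.25 130.87,86.94 150.79,44.96 88.03,139.43

[6] closed run; points: 60.02,52.75 106.93,52.75 106.93,103.72 60.02,103.72

<svg xmlns="http://www.w3.org/2000/svg" width="175.34mm" height="156.13mm" viewBox="0 0 175.34 156.13">
  <polyline points="108.09,65.71 106.06,54.46 102.07,45.00 96.13,37.33 88.23,31.44 78.38,27.34 66.58,25.03 52.82,24.51 37.10,25.77" fill="none" stroke="#ff0000"/>
  <polyline points="144.04,35.52 141.44,31.72 138.74,34.95 136.37,43.07 134.77,53.95 134.36,65.47 135.59,75.48 138.87,81.88 144.65,82.51" fill="none" stroke="#ff0000"/>
  <polygon points="28.43,68.79 45.80,68.79 45.80,125.94 28.43,125.94" fill="none" stroke="#ff0000"/>
  <polygon points="81.86,33.03 115.23,33.03 115.23,80.99 81.86,80.99" fill="none" stroke="#ff0000"/>
  <polyline points="55.93,30.81 123.02,141.25 130.87,86.94 150.79,44.96 88.03,139.43" fill="none" stroke="#ff0000"/>
  <polygon points="60.02,52.75 106.93,52.75 106.93,103.72 60.02,103.72" fill="none" stroke="#ff0000"/>
</svg>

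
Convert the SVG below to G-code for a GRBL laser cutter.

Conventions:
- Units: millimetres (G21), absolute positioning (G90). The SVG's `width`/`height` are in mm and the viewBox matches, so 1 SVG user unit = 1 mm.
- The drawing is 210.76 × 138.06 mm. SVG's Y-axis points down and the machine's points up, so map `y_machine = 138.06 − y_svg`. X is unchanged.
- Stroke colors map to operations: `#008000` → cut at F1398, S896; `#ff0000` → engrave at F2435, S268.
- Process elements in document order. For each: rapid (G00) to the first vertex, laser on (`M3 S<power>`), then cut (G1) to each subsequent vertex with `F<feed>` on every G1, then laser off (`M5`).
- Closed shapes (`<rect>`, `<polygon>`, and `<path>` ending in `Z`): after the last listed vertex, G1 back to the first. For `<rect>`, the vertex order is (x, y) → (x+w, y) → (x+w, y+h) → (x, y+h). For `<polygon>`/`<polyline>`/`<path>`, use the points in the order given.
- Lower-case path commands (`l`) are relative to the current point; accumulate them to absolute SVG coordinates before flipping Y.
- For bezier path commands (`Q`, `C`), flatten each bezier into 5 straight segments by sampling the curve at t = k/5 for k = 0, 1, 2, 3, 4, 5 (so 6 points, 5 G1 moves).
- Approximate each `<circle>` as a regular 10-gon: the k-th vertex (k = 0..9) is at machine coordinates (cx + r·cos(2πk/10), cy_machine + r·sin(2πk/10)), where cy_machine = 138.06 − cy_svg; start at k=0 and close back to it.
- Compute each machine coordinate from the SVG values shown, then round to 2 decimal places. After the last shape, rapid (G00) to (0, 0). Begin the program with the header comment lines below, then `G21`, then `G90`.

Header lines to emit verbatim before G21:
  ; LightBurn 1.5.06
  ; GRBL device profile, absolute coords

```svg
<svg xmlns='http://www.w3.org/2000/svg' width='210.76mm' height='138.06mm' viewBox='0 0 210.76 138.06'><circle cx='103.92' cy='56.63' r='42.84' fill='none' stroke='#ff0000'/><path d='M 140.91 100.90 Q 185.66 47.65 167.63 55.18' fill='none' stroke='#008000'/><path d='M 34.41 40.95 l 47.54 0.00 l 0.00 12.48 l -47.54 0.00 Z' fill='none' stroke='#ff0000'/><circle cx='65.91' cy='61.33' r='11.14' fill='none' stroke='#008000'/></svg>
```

; LightBurn 1.5.06
; GRBL device profile, absolute coords
G21
G90
G00 X146.76 Y81.43
M3 S268
G1 X138.58 Y106.61 F2435
G1 X117.16 Y122.17 F2435
G1 X90.68 Y122.17 F2435
G1 X69.26 Y106.61 F2435
G1 X61.08 Y81.43 F2435
G1 X69.26 Y56.25 F2435
G1 X90.68 Y40.69 F2435
G1 X117.16 Y40.69 F2435
G1 X138.58 Y56.25 F2435
G1 X146.76 Y81.43 F2435
M5
G00 X140.91 Y37.16
M3 S896
G1 X156.30 Y56.03 F1398
G1 X166.67 Y70.04 F1398
G1 X172.01 Y79.18 F1398
G1 X172.33 Y83.46 F1398
G1 X167.63 Y82.88 F1398
M5
G00 X34.41 Y97.11
M3 S268
G1 X81.95 Y97.11 F2435
G1 X81.95 Y84.63 F2435
G1 X34.41 Y84.63 F2435
G1 X34.41 Y97.11 F2435
M5
G00 X77.05 Y76.73
M3 S896
G1 X74.92 Y83.28 F1398
G1 X69.35 Y87.32 F1398
G1 X62.47 Y87.32 F1398
G1 X56.90 Y83.28 F1398
G1 X54.77 Y76.73 F1398
G1 X56.90 Y70.18 F1398
G1 X62.47 Y66.14 F1398
G1 X69.35 Y66.14 F1398
G1 X74.92 Y70.18 F1398
G1 X77.05 Y76.73 F1398
M5
G00 X0.00 Y0.00

1 u = 1 mm; y_m = 138.06 − y.

[1] `<circle>` circle, #ff0000→engrave S268 F2435: (146.76,81.43) → (138.58,106.61) → (117.16,122.17) → (90.68,122.17) → (69.26,106.61) → (61.08,81.43) → (69.26,56.25) → (90.68,40.69) → (117.16,40.69) → (138.58,56.25) → (146.76,81.43) (closed)

[2] `<path>` quadratic bezier, #008000→cut S896 F1398: (140.91,37.16) → (156.30,56.03) → (166.67,70.04) → (172.01,79.18) → (172.33,83.46) → (167.63,82.88)

[3] `<path>` rectangle, #ff0000→engrave S268 F2435: (34.41,97.11) → (81.95,97.11) → (81.95,84.63) → (34.41,84.63) → (34.41,97.11) (closed)

[4] `<circle>` circle, #008000→cut S896 F1398: (77.05,76.73) → (74.92,83.28) → (69.35,87.32) → (62.47,87.32) → (56.90,83.28) → (54.77,76.73) → (56.90,70.18) → (62.47,66.14) → (69.35,66.14) → (74.92,70.18) → (77.05,76.73) (closed)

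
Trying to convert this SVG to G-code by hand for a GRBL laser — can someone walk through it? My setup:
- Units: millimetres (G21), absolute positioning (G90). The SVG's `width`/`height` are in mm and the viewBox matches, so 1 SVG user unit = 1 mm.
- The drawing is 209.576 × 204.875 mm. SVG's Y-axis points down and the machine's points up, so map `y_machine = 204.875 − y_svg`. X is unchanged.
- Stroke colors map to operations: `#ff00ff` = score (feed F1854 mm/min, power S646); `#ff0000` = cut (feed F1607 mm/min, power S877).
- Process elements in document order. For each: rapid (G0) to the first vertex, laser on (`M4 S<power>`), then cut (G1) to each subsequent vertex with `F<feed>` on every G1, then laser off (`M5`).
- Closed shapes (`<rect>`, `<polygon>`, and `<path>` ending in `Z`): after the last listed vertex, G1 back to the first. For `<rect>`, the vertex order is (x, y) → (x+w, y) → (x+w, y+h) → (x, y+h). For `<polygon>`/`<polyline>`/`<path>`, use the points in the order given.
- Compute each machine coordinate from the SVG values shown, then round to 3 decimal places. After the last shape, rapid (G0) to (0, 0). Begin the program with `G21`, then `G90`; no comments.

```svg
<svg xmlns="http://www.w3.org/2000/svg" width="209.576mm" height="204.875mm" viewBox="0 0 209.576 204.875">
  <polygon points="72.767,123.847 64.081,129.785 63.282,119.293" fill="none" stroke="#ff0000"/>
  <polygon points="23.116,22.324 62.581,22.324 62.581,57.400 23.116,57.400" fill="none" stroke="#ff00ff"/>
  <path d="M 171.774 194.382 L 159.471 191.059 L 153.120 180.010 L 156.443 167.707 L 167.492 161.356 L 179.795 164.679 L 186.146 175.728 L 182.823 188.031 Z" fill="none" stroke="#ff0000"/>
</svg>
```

viewBox `0 0 209.576 204.875` with mm width/height → 1 unit = 1 mm. Flip: y_m = 204.875 − y_svg.

**Shape 1** — `<polygon>` regular polygon, stroke `#ff0000` → cut (S877, F1607). Machine vertices: (72.767,81.028) → (64.081,75.090) → (63.282,85.582) → (72.767,81.028). Closed: final G1 returns to the first vertex.

**Shape 2** — `<polygon>` rectangle, stroke `#ff00ff` → score (S646, F1854). Machine vertices: (23.116,182.551) → (62.581,182.551) → (62.581,147.475) → (23.116,147.475) → (23.116,182.551). Closed: final G1 returns to the first vertex.

**Shape 3** — `<path>` regular polygon, stroke `#ff0000` → cut (S877, F1607). Machine vertices: (171.774,10.493) → (159.471,13.816) → (153.120,24.865) → (156.443,37.168) → (167.492,43.519) → (179.795,40.196) → (186.146,29.147) → (182.823,16.844) → (171.774,10.493). Closed: final G1 returns to the first vertex.

G21
G90
G0 X72.767 Y81.028
M4 S877
G1 X64.081 Y75.090 F1607
G1 X63.282 Y85.582 F1607
G1 X72.767 Y81.028 F1607
M5
G0 X23.116 Y182.551
M4 S646
G1 X62.581 Y182.551 F1854
G1 X62.581 Y147.475 F1854
G1 X23.116 Y147.475 F1854
G1 X23.116 Y182.551 F1854
M5
G0 X171.774 Y10.493
M4 S877
G1 X159.471 Y13.816 F1607
G1 X153.120 Y24.865 F1607
G1 X156.443 Y37.168 F1607
G1 X167.492 Y43.519 F1607
G1 X179.795 Y40.196 F1607
G1 X186.146 Y29.147 F1607
G1 X182.823 Y16.844 F1607
G1 X171.774 Y10.493 F1607
M5
G0 X0.000 Y0.000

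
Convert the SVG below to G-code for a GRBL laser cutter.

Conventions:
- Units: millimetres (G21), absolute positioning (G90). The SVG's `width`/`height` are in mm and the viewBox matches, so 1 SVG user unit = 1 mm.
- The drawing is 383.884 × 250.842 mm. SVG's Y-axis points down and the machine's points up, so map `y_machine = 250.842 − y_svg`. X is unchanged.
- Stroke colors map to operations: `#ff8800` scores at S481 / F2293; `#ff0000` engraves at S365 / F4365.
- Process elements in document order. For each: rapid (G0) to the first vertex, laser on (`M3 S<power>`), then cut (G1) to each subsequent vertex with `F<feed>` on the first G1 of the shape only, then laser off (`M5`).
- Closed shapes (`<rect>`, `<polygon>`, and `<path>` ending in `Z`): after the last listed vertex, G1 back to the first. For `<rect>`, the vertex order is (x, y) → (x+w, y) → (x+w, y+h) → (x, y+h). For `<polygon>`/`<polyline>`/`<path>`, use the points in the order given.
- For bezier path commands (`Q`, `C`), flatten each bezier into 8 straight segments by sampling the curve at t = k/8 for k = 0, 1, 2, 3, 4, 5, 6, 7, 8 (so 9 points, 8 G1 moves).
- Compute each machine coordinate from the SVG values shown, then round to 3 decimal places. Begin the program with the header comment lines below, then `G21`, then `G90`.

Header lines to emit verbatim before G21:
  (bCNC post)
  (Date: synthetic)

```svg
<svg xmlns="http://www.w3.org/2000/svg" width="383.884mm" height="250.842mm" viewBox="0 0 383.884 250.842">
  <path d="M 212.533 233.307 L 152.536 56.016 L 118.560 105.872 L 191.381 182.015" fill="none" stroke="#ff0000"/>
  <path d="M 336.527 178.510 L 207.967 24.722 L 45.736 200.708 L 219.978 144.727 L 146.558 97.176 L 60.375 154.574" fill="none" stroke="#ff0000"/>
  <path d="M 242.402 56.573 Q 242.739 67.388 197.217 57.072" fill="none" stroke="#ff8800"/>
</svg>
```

(bCNC post)
(Date: synthetic)
G21
G90
G0 X212.533 Y17.535
M3 S365
G1 X152.536 Y194.826 F4365
G1 X118.560 Y144.970
G1 X191.381 Y68.827
M5
G0 X336.527 Y72.332
M3 S365
G1 X207.967 Y226.120 F4365
G1 X45.736 Y50.134
G1 X219.978 Y106.115
G1 X146.558 Y153.666
G1 X60.375 Y96.268
M5
G0 X242.402 Y194.269
M3 S481
G1 X241.770 Y191.895 F2293
G1 X239.704 Y190.182
G1 X236.206 Y189.129
G1 X231.274 Y188.737
G1 X224.910 Y189.005
G1 X217.112 Y189.933
G1 X207.881 Y191.521
G1 X197.217 Y193.770
M5

viewBox `0 0 383.884 250.842` with mm width/height → 1 unit = 1 mm. Flip: y_m = 250.842 − y_svg.

**Shape 1** — `<path>` open polyline, stroke `#ff0000` → engrave (S365, F4365). Machine vertices: (212.533,17.535) → (152.536,194.826) → (118.560,144.970) → (191.381,68.827). Open path.

**Shape 2** — `<path>` open polyline, stroke `#ff0000` → engrave (S365, F4365). Machine vertices: (336.527,72.332) → (207.967,226.120) → (45.736,50.134) → (219.978,106.115) → (146.558,153.666) → (60.375,96.268). Open path.

**Shape 3** — `<path>` quadratic bezier, stroke `#ff8800` → score (S481, F2293). Control points (SVG): P0=(242.402,56.573), P1=(242.739,67.388), P2=(197.217,57.072); sampled at t=k/8. Machine vertices: (242.402,194.269) → (241.770,191.895) → (239.704,190.182) → (236.206,189.129) → (231.274,188.737) → (224.910,189.005) → (217.112,189.933) → (207.881,191.521) → (197.217,193.770). Open path.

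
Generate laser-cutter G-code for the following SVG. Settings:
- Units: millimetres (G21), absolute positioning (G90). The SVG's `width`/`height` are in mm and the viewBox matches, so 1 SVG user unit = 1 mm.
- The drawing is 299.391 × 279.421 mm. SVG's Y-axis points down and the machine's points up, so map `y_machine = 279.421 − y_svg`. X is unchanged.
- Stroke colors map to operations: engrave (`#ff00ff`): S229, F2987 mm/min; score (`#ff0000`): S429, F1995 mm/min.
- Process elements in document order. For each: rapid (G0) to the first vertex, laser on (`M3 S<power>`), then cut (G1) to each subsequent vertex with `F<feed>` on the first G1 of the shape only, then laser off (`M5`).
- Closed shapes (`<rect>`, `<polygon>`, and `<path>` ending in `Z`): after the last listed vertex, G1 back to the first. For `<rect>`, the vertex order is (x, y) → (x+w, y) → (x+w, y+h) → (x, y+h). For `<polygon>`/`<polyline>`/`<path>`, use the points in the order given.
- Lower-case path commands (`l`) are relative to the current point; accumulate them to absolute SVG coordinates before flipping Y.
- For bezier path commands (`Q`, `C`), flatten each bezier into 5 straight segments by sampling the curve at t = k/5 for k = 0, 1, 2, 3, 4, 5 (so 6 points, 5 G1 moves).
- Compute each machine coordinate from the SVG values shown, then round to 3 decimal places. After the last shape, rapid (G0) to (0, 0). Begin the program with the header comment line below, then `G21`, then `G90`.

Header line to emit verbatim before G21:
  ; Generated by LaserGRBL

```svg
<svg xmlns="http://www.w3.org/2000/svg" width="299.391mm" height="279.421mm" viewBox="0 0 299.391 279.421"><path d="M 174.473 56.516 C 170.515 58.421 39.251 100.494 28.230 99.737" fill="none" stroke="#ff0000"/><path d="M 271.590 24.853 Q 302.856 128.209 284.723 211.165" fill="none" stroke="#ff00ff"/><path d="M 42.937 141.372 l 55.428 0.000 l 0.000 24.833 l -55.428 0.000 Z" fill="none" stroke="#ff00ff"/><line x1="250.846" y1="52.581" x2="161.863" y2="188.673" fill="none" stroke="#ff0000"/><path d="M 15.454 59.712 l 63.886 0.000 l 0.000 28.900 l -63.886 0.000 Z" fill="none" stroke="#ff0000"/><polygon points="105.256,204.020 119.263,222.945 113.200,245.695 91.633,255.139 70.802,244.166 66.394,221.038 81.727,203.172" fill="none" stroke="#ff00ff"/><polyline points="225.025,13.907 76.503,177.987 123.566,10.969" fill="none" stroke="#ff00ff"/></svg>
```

1 u = 1 mm; y_m = 279.421 − y.

[1] `<path>` cubic bezier, #ff0000→score S429 F1995: (174.473,222.905) → (158.802,217.606) → (124.460,206.650) → (83.329,194.022) → (47.291,183.705) → (28.230,179.684)

[2] `<path>` quadratic bezier, #ff00ff→engrave S229 F2987: (271.590,254.568) → (282.120,214.042) → (288.699,175.147) → (291.326,137.885) → (290.000,102.254) → (284.723,68.256)

[3] `<path>` rectangle, #ff00ff→engrave S229 F2987: (42.937,138.049) → (98.365,138.049) → (98.365,113.216) → (42.937,113.216) → (42.937,138.049) (closed)

[4] `<line>` line segment, #ff0000→score S429 F1995: (250.846,226.840) → (161.863,90.748)

[5] `<path>` rectangle, #ff0000→score S429 F1995: (15.454,219.709) → (79.340,219.709) → (79.340,190.809) → (15.454,190.809) → (15.454,219.709) (closed)

[6] `<polygon>` regular polygon, #ff00ff→engrave S229 F2987: (105.256,75.401) → (119.263,56.476) → (113.200,33.726) → (91.633,24.282) → (70.802,35.255) → (66.394,58.383) → (81.727,76.249) → (105.256,75.401) (closed)

[7] `<polyline>` open polyline, #ff00ff→engrave S229 F2987: (225.025,265.514) → (76.503,101.434) → (123.566,268.452)

; Generated by LaserGRBL
G21
G90
G0 X174.473 Y222.905
M3 S429
G1 X158.802 Y217.606 F1995
G1 X124.460 Y206.650
G1 X83.329 Y194.022
G1 X47.291 Y183.705
G1 X28.230 Y179.684
M5
G0 X271.590 Y254.568
M3 S229
G1 X282.120 Y214.042 F2987
G1 X288.699 Y175.147
G1 X291.326 Y137.885
G1 X290.000 Y102.254
G1 X284.723 Y68.256
M5
G0 X42.937 Y138.049
M3 S229
G1 X98.365 Y138.049 F2987
G1 X98.365 Y113.216
G1 X42.937 Y113.216
G1 X42.937 Y138.049
M5
G0 X250.846 Y226.840
M3 S429
G1 X161.863 Y90.748 F1995
M5
G0 X15.454 Y219.709
M3 S429
G1 X79.340 Y219.709 F1995
G1 X79.340 Y190.809
G1 X15.454 Y190.809
G1 X15.454 Y219.709
M5
G0 X105.256 Y75.401
M3 S229
G1 X119.263 Y56.476 F2987
G1 X113.200 Y33.726
G1 X91.633 Y24.282
G1 X70.802 Y35.255
G1 X66.394 Y58.383
G1 X81.727 Y76.249
G1 X105.256 Y75.401
M5
G0 X225.025 Y265.514
M3 S229
G1 X76.503 Y101.434 F2987
G1 X123.566 Y268.452
M5
G0 X0.000 Y0.000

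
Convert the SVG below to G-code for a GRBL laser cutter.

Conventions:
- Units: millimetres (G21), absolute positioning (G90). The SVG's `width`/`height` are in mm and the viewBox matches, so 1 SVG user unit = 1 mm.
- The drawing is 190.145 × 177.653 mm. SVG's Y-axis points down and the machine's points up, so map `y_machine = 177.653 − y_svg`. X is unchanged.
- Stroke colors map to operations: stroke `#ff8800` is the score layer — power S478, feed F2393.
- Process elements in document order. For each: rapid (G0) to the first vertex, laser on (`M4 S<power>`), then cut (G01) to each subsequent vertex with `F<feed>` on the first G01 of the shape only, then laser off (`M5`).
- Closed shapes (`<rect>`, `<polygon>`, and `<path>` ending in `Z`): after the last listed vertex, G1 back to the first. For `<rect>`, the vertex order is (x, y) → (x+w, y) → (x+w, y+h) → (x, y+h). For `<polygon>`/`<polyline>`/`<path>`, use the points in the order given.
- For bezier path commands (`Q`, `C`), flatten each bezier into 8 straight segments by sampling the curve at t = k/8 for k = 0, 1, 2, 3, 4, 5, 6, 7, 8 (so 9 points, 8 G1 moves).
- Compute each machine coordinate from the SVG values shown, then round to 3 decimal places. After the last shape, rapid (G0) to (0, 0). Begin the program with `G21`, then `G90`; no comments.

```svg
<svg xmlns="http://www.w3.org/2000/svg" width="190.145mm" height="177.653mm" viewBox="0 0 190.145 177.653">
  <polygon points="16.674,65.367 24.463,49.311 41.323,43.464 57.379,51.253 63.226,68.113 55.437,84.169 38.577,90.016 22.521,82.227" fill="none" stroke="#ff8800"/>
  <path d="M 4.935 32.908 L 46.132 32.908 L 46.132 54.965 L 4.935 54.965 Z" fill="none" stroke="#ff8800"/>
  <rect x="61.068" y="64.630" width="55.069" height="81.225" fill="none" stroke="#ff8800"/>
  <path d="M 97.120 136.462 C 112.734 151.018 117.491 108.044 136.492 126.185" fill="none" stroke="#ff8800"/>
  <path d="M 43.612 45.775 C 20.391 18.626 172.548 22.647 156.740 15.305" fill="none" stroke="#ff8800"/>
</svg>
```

G21
G90
G0 X16.674 Y112.286
M4 S478
G01 X24.463 Y128.342 F2393
G01 X41.323 Y134.189
G01 X57.379 Y126.400
G01 X63.226 Y109.540
G01 X55.437 Y93.484
G01 X38.577 Y87.637
G01 X22.521 Y95.426
G01 X16.674 Y112.286
M5
G0 X4.935 Y144.745
M4 S478
G01 X46.132 Y144.745 F2393
G01 X46.132 Y122.688
G01 X4.935 Y122.688
G01 X4.935 Y144.745
M5
G0 X61.068 Y113.023
M4 S478
G01 X116.137 Y113.023 F2393
G01 X116.137 Y31.798
G01 X61.068 Y31.798
G01 X61.068 Y113.023
M5
G0 X97.120 Y41.191
M4 S478
G01 X102.515 Y38.197 F2393
G01 X107.187 Y39.207
G01 X111.429 Y42.829
G01 X115.536 Y47.674
G01 X119.801 Y52.350
G01 X124.520 Y55.469
G01 X129.985 Y55.638
G01 X136.492 Y51.468
M5
G0 X43.612 Y131.878
M4 S478
G01 X42.454 Y140.681 F2393
G01 X53.715 Y147.060
G01 X73.370 Y151.514
G01 X97.396 Y154.541
G01 X121.770 Y156.639
G01 X142.467 Y158.307
G01 X155.465 Y160.044
G01 X156.740 Y162.348
M5
G0 X0.000 Y0.000

1 u = 1 mm; y_m = 177.653 − y.

[1] `<polygon>` regular polygon, #ff8800→score S478 F2393: (16.674,112.286) → (24.463,128.342) → (41.323,134.189) → (57.379,126.400) → (63.226,109.540) → (55.437,93.484) → (38.577,87.637) → (22.521,95.426) → (16.674,112.286) (closed)

[2] `<path>` rectangle, #ff8800→score S478 F2393: (4.935,144.745) → (46.132,144.745) → (46.132,122.688) → (4.935,122.688) → (4.935,144.745) (closed)

[3] `<rect>` rectangle, #ff8800→score S478 F2393: (61.068,113.023) → (116.137,113.023) → (116.137,31.798) → (61.068,31.798) → (61.068,113.023) (closed)

[4] `<path>` cubic bezier, #ff8800→score S478 F2393: (97.120,41.191) → (102.515,38.197) → (107.187,39.207) → (111.429,42.829) → (115.536,47.674) → (119.801,52.350) → (124.520,55.469) → (129.985,55.638) → (136.492,51.468)

[5] `<path>` cubic bezier, #ff8800→score S478 F2393: (43.612,131.878) → (42.454,140.681) → (53.715,147.060) → (73.370,151.514) → (97.396,154.541) → (121.770,156.639) → (142.467,158.307) → (155.465,160.044) → (156.740,162.348)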